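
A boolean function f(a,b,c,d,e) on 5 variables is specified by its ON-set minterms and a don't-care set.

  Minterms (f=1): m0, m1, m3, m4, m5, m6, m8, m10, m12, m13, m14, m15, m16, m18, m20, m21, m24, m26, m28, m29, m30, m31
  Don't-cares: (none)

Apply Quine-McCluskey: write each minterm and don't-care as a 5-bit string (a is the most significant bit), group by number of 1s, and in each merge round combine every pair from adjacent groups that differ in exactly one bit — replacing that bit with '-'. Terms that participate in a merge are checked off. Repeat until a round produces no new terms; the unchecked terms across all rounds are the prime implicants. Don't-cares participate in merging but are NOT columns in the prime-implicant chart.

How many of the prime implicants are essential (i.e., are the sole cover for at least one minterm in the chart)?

size-2^0 implicants → 00000(✓)  00001(✓)  00011(✓)  00100(✓)  00101(✓)  00110(✓)  01000(✓)  01010(✓)  01100(✓)  01101(✓)  01110(✓)  01111(✓)  10000(✓)  10010(✓)  10100(✓)  10101(✓)  11000(✓)  11010(✓)  11100(✓)  11101(✓)  11110(✓)  11111(✓)
size-2^1 implicants → -0000(✓)  -0100(✓)  -0101(✓)  -1000(✓)  -1010(✓)  -1100(✓)  -1101(✓)  -1110(✓)  -1111(✓)  0-000(✓)  0-100(✓)  0-101(✓)  0-110(✓)  00-00(✓)  00-01(✓)  000-1  0000-(✓)  001-0(✓)  0010-(✓)  01-00(✓)  01-10(✓)  010-0(✓)  011-0(✓)  011-1(✓)  0110-(✓)  0111-(✓)  1-000(✓)  1-010(✓)  1-100(✓)  1-101(✓)  10-00(✓)  100-0(✓)  1010-(✓)  11-00(✓)  11-10(✓)  110-0(✓)  111-0(✓)  111-1(✓)  1110-(✓)  1111-(✓)
size-2^2 implicants → --000(✓)  --100(✓)  --101(✓)  -0-00(✓)  -010-(✓)  -1-00(✓)  -1-10(✓)  -10-0(✓)  -11-0(✓)  -11-1(✓)  -110-(✓)  -111-(✓)  0--00(✓)  0-1-0  0-10-(✓)  00-0-  01--0(✓)  011--(✓)  1--00(✓)  1-0-0  1-10-(✓)  11--0(✓)  111--(✓)
size-2^3 implicants → ---00  --10-  -1--0  -11--
Unchecked terms (primes): ---00, --10-, -1--0, -11--, 0-1-0, 00-0-, 000-1, 1-0-0
Minterm coverage:
  m0 ⊆ ---00,00-0-
  m1 ⊆ 00-0-,000-1
  m3 ⊆ 000-1 [E]
  m4 ⊆ ---00,--10-,0-1-0,00-0-
  m5 ⊆ --10-,00-0-
  m6 ⊆ 0-1-0 [E]
  m8 ⊆ ---00,-1--0
  m10 ⊆ -1--0 [E]
  m12 ⊆ ---00,--10-,-1--0,-11--,0-1-0
  m13 ⊆ --10-,-11--
  m14 ⊆ -1--0,-11--,0-1-0
  m15 ⊆ -11-- [E]
  m16 ⊆ ---00,1-0-0
  m18 ⊆ 1-0-0 [E]
  m20 ⊆ ---00,--10-
  m21 ⊆ --10- [E]
  m24 ⊆ ---00,-1--0,1-0-0
  m26 ⊆ -1--0,1-0-0
  m28 ⊆ ---00,--10-,-1--0,-11--
  m29 ⊆ --10-,-11--
  m30 ⊆ -1--0,-11--
  m31 ⊆ -11-- [E]
E = {--10-, -1--0, -11--, 0-1-0, 000-1, 1-0-0}

6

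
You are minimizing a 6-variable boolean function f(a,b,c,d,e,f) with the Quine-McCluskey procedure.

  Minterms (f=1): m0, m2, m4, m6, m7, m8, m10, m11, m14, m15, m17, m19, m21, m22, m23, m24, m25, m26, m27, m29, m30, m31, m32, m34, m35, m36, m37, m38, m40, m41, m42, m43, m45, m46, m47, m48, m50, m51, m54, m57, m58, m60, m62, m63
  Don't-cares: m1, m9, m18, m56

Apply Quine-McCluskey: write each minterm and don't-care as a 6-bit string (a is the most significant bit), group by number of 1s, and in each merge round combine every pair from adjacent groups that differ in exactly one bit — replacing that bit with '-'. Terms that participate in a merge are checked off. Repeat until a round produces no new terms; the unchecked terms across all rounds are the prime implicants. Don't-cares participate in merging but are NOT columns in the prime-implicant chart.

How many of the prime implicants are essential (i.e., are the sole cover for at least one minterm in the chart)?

size-2^0 implicants → 000000(✓)  000001(✓)  000010(✓)  000100(✓)  000110(✓)  000111(✓)  001000(✓)  001001(✓)  001010(✓)  001011(✓)  001110(✓)  001111(✓)  010001(✓)  010010(✓)  010011(✓)  010101(✓)  010110(✓)  010111(✓)  011000(✓)  011001(✓)  011010(✓)  011011(✓)  011101(✓)  011110(✓)  011111(✓)  100000(✓)  100010(✓)  100011(✓)  100100(✓)  100101(✓)  100110(✓)  101000(✓)  101001(✓)  101010(✓)  101011(✓)  101101(✓)  101110(✓)  101111(✓)  110000(✓)  110010(✓)  110011(✓)  110110(✓)  111000(✓)  111001(✓)  111010(✓)  111100(✓)  111110(✓)  111111(✓)
size-2^1 implicants → -00000(✓)  -00010(✓)  -00100(✓)  -00110(✓)  -01000(✓)  -01001(✓)  -01010(✓)  -01011(✓)  -01110(✓)  -01111(✓)  -10010(✓)  -10011(✓)  -10110(✓)  -11000(✓)  -11001(✓)  -11010(✓)  -11110(✓)  -11111(✓)  0-0001(✓)  0-0010(✓)  0-0110(✓)  0-0111(✓)  0-1000(✓)  0-1001(✓)  0-1010(✓)  0-1011(✓)  0-1110(✓)  0-1111(✓)  00-000(✓)  00-001(✓)  00-010(✓)  00-110(✓)  00-111(✓)  000-00(✓)  000-10(✓)  0000-0(✓)  00000-(✓)  0001-0(✓)  00011-(✓)  001-10(✓)  001-11(✓)  0010-0(✓)  0010-1(✓)  00100-(✓)  00101-(✓)  00111-(✓)  01-001(✓)  01-010(✓)  01-011(✓)  01-101(✓)  01-110(✓)  01-111(✓)  010-01(✓)  010-10(✓)  010-11(✓)  0100-1(✓)  01001-(✓)  0101-1(✓)  01011-(✓)  011-01(✓)  011-10(✓)  011-11(✓)  0110-0(✓)  0110-1(✓)  01100-(✓)  01101-(✓)  0111-1(✓)  01111-(✓)  1-0000(✓)  1-0010(✓)  1-0011(✓)  1-0110(✓)  1-1000(✓)  1-1001(✓)  1-1010(✓)  1-1110(✓)  1-1111(✓)  10-000(✓)  10-010(✓)  10-011(✓)  10-101  10-110(✓)  100-00(✓)  100-10(✓)  1000-0(✓)  10001-(✓)  1001-0(✓)  10010-  101-01(✓)  101-10(✓)  101-11(✓)  1010-0(✓)  1010-1(✓)  10100-(✓)  10101-(✓)  1011-1(✓)  10111-(✓)  11-000(✓)  11-010(✓)  11-110(✓)  110-10(✓)  1100-0(✓)  11001-(✓)  111-00(✓)  111-10(✓)  1110-0(✓)  11100-(✓)  1111-0(✓)  11111-(✓)
size-2^2 implicants → --0010(✓)  --0110(✓)  --1000(✓)  --1001(✓)  --1010(✓)  --1110(✓)  --1111(✓)  -0-000(✓)  -0-010(✓)  -0-110(✓)  -00-00(✓)  -00-10(✓)  -000-0(✓)  -001-0(✓)  -01-10(✓)  -01-11(✓)  -010-0(✓)  -010-1(✓)  -0100-(✓)  -0101-(✓)  -0111-(✓)  -1-010(✓)  -1-110(✓)  -10-10(✓)  -1001-  -11-10(✓)  -110-0(✓)  -1100-(✓)  -1111-(✓)  0--001  0--010(✓)  0--110(✓)  0--111(✓)  0-0-10(✓)  0-011-(✓)  0-1-10(✓)  0-1-11(✓)  0-10-0(✓)  0-10-1(✓)  0-100-(✓)  0-101-(✓)  0-111-(✓)  00--10(✓)  00-0-0(✓)  00-00-  00-11-(✓)  000--0(✓)  001-1-(✓)  0010--(✓)  01--01(✓)  01--10(✓)  01--11(✓)  01-0-1(✓)  01-01-(✓)  01-1-1(✓)  01-11-(✓)  010--1(✓)  010-1-(✓)  011--1(✓)  011-1-(✓)  0110--(✓)  1--000(✓)  1--010(✓)  1--110(✓)  1-0-10(✓)  1-00-0(✓)  1-001-  1-1-10(✓)  1-10-0(✓)  1-100-(✓)  1-111-(✓)  10--10(✓)  10-0-0(✓)  10-01-  100--0(✓)  101--1  101-1-(✓)  1010--(✓)  11--10(✓)  11-0-0(✓)  111--0
size-2^3 implicants → ---010(✓)  ---110(✓)  --0-10(✓)  --1-10(✓)  --10-0  --100-  --111-  -0--10(✓)  -0-0-0  -00--0  -01-1-  -010--  -1--10(✓)  0---10(✓)  0--11-  0-1-1-  0-10--  01---1  01--1-  1---10(✓)  1--0-0
size-2^4 implicants → ----10
Unchecked terms (primes): ----10, --10-0, --100-, --111-, -0-0-0, -00--0, -01-1-, -010--, -1001-, 0--001, 0--11-, 0-1-1-, 0-10--, 00-00-, 01---1, 01--1-, 1--0-0, 1-001-, 10-01-, 10-101, 10010-, 101--1, 111--0
Minterm coverage:
  m0 ⊆ -0-0-0,-00--0,00-00-
  m2 ⊆ ----10,-0-0-0,-00--0
  m4 ⊆ -00--0 [E]
  m6 ⊆ ----10,-00--0,0--11-
  m7 ⊆ 0--11- [E]
  m8 ⊆ --10-0,--100-,-0-0-0,-010--,0-10--,00-00-
  m10 ⊆ ----10,--10-0,-0-0-0,-01-1-,-010--,0-1-1-,0-10--
  m11 ⊆ -01-1-,-010--,0-1-1-,0-10--
  m14 ⊆ ----10,--111-,-01-1-,0--11-,0-1-1-
  m15 ⊆ --111-,-01-1-,0--11-,0-1-1-
  m17 ⊆ 0--001,01---1
  m19 ⊆ -1001-,01---1,01--1-
  m21 ⊆ 01---1 [E]
  m22 ⊆ ----10,0--11-,01--1-
  m23 ⊆ 0--11-,01---1,01--1-
  m24 ⊆ --10-0,--100-,0-10--
  m25 ⊆ --100-,0--001,0-10--,01---1
  m26 ⊆ ----10,--10-0,0-1-1-,0-10--,01--1-
  m27 ⊆ 0-1-1-,0-10--,01---1,01--1-
  m29 ⊆ 01---1 [E]
  m30 ⊆ ----10,--111-,0--11-,0-1-1-,01--1-
  m31 ⊆ --111-,0--11-,0-1-1-,01---1,01--1-
  m32 ⊆ -0-0-0,-00--0,1--0-0
  m34 ⊆ ----10,-0-0-0,-00--0,1--0-0,1-001-,10-01-
  m35 ⊆ 1-001-,10-01-
  m36 ⊆ -00--0,10010-
  m37 ⊆ 10-101,10010-
  m38 ⊆ ----10,-00--0
  m40 ⊆ --10-0,--100-,-0-0-0,-010--,1--0-0
  m41 ⊆ --100-,-010--,101--1
  m42 ⊆ ----10,--10-0,-0-0-0,-01-1-,-010--,1--0-0,10-01-
  m43 ⊆ -01-1-,-010--,10-01-,101--1
  m45 ⊆ 10-101,101--1
  m46 ⊆ ----10,--111-,-01-1-
  m47 ⊆ --111-,-01-1-,101--1
  m48 ⊆ 1--0-0 [E]
  m50 ⊆ ----10,-1001-,1--0-0,1-001-
  m51 ⊆ -1001-,1-001-
  m54 ⊆ ----10 [E]
  m57 ⊆ --100- [E]
  m58 ⊆ ----10,--10-0,1--0-0,111--0
  m60 ⊆ 111--0 [E]
  m62 ⊆ ----10,--111-,111--0
  m63 ⊆ --111- [E]
E = {----10, --100-, --111-, -00--0, 0--11-, 01---1, 1--0-0, 111--0}

8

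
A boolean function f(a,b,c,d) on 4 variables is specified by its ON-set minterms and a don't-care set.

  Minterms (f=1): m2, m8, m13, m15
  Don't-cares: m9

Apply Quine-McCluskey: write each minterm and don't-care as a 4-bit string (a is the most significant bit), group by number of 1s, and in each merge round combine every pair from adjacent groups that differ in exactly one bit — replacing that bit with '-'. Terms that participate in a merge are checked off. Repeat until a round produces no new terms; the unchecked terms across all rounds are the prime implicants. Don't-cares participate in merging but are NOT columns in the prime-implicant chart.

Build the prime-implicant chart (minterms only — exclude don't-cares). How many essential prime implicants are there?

3

Round 0: 0010 1000✓ 1001✓ 1101✓ 1111✓
Round 1: 1-01 100- 11-1
PIs = {0010, 1-01, 100-, 11-1}
Coverage chart:
  m2: 0010 ←essential
  m8: 100- ←essential
  m13: 1-01,11-1
  m15: 11-1 ←essential
Essential: 0010, 100-, 11-1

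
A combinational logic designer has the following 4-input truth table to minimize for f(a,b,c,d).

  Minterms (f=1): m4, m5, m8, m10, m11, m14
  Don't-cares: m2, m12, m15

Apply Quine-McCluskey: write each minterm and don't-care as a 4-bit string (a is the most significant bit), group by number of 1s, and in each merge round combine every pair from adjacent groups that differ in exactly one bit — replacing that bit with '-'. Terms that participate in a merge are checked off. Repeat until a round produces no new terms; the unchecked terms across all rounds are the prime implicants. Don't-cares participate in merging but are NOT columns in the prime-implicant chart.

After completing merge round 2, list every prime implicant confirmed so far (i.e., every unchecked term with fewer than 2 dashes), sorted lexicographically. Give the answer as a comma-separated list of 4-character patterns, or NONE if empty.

-010, -100, 010-

Round 0: 0010✓ 0100✓ 0101✓ 1000✓ 1010✓ 1011✓ 1100✓ 1110✓ 1111✓
Round 1: -010 -100 010- 1-00✓ 1-10✓ 1-11✓ 10-0✓ 101-✓ 11-0✓ 111-✓
Round 2: 1--0 1-1-
PIs = {-010, -100, 010-, 1--0, 1-1-}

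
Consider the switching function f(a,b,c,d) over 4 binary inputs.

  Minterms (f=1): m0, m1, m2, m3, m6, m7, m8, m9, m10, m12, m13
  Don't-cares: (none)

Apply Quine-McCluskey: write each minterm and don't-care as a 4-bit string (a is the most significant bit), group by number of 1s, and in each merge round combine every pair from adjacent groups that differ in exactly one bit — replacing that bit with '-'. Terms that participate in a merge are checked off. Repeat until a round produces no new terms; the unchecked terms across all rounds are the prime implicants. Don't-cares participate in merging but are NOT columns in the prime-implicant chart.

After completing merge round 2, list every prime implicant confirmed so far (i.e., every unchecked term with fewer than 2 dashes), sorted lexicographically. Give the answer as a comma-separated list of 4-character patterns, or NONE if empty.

size-2^0 implicants → 0000(✓)  0001(✓)  0010(✓)  0011(✓)  0110(✓)  0111(✓)  1000(✓)  1001(✓)  1010(✓)  1100(✓)  1101(✓)
size-2^1 implicants → -000(✓)  -001(✓)  -010(✓)  0-10(✓)  0-11(✓)  00-0(✓)  00-1(✓)  000-(✓)  001-(✓)  011-(✓)  1-00(✓)  1-01(✓)  10-0(✓)  100-(✓)  110-(✓)
size-2^2 implicants → -0-0  -00-  0-1-  00--  1-0-
Unchecked terms (primes): -0-0, -00-, 0-1-, 00--, 1-0-

NONE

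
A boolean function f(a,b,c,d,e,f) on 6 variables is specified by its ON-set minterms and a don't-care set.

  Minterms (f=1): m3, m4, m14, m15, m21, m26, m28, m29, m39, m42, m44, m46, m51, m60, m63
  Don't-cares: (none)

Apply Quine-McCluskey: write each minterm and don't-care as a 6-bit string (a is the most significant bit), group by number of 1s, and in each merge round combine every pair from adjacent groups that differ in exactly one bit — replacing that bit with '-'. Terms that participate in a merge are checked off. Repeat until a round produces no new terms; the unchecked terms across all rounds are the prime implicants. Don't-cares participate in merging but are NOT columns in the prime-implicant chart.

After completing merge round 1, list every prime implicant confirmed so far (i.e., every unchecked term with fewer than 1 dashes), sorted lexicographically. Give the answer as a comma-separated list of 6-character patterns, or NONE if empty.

000011, 000100, 011010, 100111, 110011, 111111

size-2^0 implicants → 000011  000100  001110(✓)  001111(✓)  010101(✓)  011010  011100(✓)  011101(✓)  100111  101010(✓)  101100(✓)  101110(✓)  110011  111100(✓)  111111
size-2^1 implicants → -01110  -11100  00111-  01-101  01110-  1-1100  101-10  1011-0
Unchecked terms (primes): -01110, -11100, 000011, 000100, 00111-, 01-101, 011010, 01110-, 1-1100, 100111, 101-10, 1011-0, 110011, 111111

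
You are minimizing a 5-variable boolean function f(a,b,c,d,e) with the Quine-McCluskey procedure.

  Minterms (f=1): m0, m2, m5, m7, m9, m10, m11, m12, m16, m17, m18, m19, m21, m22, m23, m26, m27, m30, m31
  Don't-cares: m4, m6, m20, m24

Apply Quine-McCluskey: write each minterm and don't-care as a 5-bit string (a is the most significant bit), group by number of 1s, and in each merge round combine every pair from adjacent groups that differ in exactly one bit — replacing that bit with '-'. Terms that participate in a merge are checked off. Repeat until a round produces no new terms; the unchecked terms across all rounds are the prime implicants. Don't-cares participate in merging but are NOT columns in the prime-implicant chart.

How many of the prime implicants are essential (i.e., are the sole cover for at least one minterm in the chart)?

6

Round 0: 00000✓ 00010✓ 00100✓ 00101✓ 00110✓ 00111✓ 01001✓ 01010✓ 01011✓ 01100✓ 10000✓ 10001✓ 10010✓ 10011✓ 10100✓ 10101✓ 10110✓ 10111✓ 11000✓ 11010✓ 11011✓ 11110✓ 11111✓
Round 1: -0000✓ -0010✓ -0100✓ -0101✓ -0110✓ -0111✓ -1010✓ -1011✓ 0-010✓ 0-100 00-00✓ 00-10✓ 000-0✓ 001-0✓ 001-1✓ 0010-✓ 0011-✓ 010-1 0101-✓ 1-000✓ 1-010✓ 1-011✓ 1-110✓ 1-111✓ 10-00✓ 10-01✓ 10-10✓ 10-11✓ 100-0✓ 100-1✓ 1000-✓ 1001-✓ 101-0✓ 101-1✓ 1010-✓ 1011-✓ 11-10✓ 11-11✓ 110-0✓ 1101-✓ 1111-✓
Round 2: --010 -0-00✓ -0-10✓ -00-0✓ -01-0✓ -01-1✓ -010-✓ -011-✓ -101- 00--0✓ 001--✓ 1--10✓ 1--11✓ 1-0-0 1-01-✓ 1-11-✓ 10--0✓ 10--1✓ 10-0-✓ 10-1-✓ 100--✓ 101--✓ 11-1-✓
Round 3: -0--0 -01-- 1--1- 10---
PIs = {--010, -0--0, -01--, -101-, 0-100, 010-1, 1--1-, 1-0-0, 10---}
Coverage chart:
  m0: -0--0 ←essential
  m2: --010,-0--0
  m5: -01-- ←essential
  m7: -01-- ←essential
  m9: 010-1 ←essential
  m10: --010,-101-
  m11: -101-,010-1
  m12: 0-100 ←essential
  m16: -0--0,1-0-0,10---
  m17: 10--- ←essential
  m18: --010,-0--0,1--1-,1-0-0,10---
  m19: 1--1-,10---
  m21: -01--,10---
  m22: -0--0,-01--,1--1-,10---
  m23: -01--,1--1-,10---
  m26: --010,-101-,1--1-,1-0-0
  m27: -101-,1--1-
  m30: 1--1- ←essential
  m31: 1--1- ←essential
Essential: -0--0, -01--, 0-100, 010-1, 1--1-, 10---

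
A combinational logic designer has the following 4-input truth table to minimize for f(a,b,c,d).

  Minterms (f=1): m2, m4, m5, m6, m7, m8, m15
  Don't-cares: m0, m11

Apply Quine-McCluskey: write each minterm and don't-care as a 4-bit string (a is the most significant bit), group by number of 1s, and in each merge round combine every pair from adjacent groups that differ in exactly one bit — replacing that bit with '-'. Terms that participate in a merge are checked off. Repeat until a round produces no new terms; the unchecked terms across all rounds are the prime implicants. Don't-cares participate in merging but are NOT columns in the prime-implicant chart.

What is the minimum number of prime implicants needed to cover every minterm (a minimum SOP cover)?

4

size-2^0 implicants → 0000(✓)  0010(✓)  0100(✓)  0101(✓)  0110(✓)  0111(✓)  1000(✓)  1011(✓)  1111(✓)
size-2^1 implicants → -000  -111  0-00(✓)  0-10(✓)  00-0(✓)  01-0(✓)  01-1(✓)  010-(✓)  011-(✓)  1-11
size-2^2 implicants → 0--0  01--
Unchecked terms (primes): -000, -111, 0--0, 01--, 1-11
Minterm coverage:
  m2 ⊆ 0--0 [E]
  m4 ⊆ 0--0,01--
  m5 ⊆ 01-- [E]
  m6 ⊆ 0--0,01--
  m7 ⊆ -111,01--
  m8 ⊆ -000 [E]
  m15 ⊆ -111,1-11
E = {-000, 0--0, 01--}
Petrick residual → -111
Cover = b'c'd' + bcd + a'd' + a'b  |cover|=4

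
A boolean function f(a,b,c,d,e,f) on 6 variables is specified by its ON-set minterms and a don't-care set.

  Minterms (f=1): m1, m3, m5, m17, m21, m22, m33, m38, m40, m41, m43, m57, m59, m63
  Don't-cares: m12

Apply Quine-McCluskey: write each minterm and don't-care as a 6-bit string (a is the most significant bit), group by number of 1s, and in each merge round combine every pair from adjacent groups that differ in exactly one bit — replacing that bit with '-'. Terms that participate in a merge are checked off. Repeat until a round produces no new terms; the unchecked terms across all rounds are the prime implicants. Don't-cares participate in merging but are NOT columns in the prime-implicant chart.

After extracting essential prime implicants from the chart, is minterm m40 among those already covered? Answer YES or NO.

YES

size-2^0 implicants → 000001(✓)  000011(✓)  000101(✓)  001100  010001(✓)  010101(✓)  010110  100001(✓)  100110  101000(✓)  101001(✓)  101011(✓)  111001(✓)  111011(✓)  111111(✓)
size-2^1 implicants → -00001  0-0001(✓)  0-0101(✓)  000-01(✓)  0000-1  010-01(✓)  1-1001(✓)  1-1011(✓)  10-001  1010-1(✓)  10100-  111-11  1110-1(✓)
size-2^2 implicants → 0-0-01  1-10-1
Unchecked terms (primes): -00001, 0-0-01, 0000-1, 001100, 010110, 1-10-1, 10-001, 100110, 10100-, 111-11
Minterm coverage:
  m1 ⊆ -00001,0-0-01,0000-1
  m3 ⊆ 0000-1 [E]
  m5 ⊆ 0-0-01 [E]
  m17 ⊆ 0-0-01 [E]
  m21 ⊆ 0-0-01 [E]
  m22 ⊆ 010110 [E]
  m33 ⊆ -00001,10-001
  m38 ⊆ 100110 [E]
  m40 ⊆ 10100- [E]
  m41 ⊆ 1-10-1,10-001,10100-
  m43 ⊆ 1-10-1 [E]
  m57 ⊆ 1-10-1 [E]
  m59 ⊆ 1-10-1,111-11
  m63 ⊆ 111-11 [E]
E = {0-0-01, 0000-1, 010110, 1-10-1, 100110, 10100-, 111-11}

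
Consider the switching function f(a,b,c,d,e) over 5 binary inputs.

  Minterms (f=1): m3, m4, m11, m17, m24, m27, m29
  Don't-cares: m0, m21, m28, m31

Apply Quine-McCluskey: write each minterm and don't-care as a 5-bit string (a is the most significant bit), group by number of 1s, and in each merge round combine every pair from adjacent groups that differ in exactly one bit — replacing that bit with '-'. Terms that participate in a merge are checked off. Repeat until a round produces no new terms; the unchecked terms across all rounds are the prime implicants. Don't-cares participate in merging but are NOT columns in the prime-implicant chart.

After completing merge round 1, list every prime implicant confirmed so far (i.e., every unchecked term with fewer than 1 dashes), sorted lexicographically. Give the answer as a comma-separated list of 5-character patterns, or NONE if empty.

NONE

[col 0] 00000*, 00011*, 00100*, 01011*, 10001*, 10101*, 11000*, 11011*, 11100*, 11101*, 11111*
[col 1] -1011, 0-011, 00-00, 1-101, 10-01, 11-00, 11-11, 111-1, 1110-
Prime implicants: -1011, 0-011, 00-00, 1-101, 10-01, 11-00, 11-11, 111-1, 1110-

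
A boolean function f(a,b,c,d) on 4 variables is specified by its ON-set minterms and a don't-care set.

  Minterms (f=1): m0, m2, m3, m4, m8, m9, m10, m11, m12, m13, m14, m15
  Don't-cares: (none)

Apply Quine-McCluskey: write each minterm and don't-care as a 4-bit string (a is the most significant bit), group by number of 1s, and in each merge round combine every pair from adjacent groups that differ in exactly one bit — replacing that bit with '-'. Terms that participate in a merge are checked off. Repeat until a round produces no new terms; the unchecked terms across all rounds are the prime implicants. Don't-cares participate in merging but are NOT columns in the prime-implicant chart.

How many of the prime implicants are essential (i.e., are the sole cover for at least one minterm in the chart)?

Round 0: 0000✓ 0010✓ 0011✓ 0100✓ 1000✓ 1001✓ 1010✓ 1011✓ 1100✓ 1101✓ 1110✓ 1111✓
Round 1: -000✓ -010✓ -011✓ -100✓ 0-00✓ 00-0✓ 001-✓ 1-00✓ 1-01✓ 1-10✓ 1-11✓ 10-0✓ 10-1✓ 100-✓ 101-✓ 11-0✓ 11-1✓ 110-✓ 111-✓
Round 2: --00 -0-0 -01- 1--0✓ 1--1✓ 1-0-✓ 1-1-✓ 10--✓ 11--✓
Round 3: 1---
PIs = {--00, -0-0, -01-, 1---}
Coverage chart:
  m0: --00,-0-0
  m2: -0-0,-01-
  m3: -01- ←essential
  m4: --00 ←essential
  m8: --00,-0-0,1---
  m9: 1--- ←essential
  m10: -0-0,-01-,1---
  m11: -01-,1---
  m12: --00,1---
  m13: 1--- ←essential
  m14: 1--- ←essential
  m15: 1--- ←essential
Essential: --00, -01-, 1---

3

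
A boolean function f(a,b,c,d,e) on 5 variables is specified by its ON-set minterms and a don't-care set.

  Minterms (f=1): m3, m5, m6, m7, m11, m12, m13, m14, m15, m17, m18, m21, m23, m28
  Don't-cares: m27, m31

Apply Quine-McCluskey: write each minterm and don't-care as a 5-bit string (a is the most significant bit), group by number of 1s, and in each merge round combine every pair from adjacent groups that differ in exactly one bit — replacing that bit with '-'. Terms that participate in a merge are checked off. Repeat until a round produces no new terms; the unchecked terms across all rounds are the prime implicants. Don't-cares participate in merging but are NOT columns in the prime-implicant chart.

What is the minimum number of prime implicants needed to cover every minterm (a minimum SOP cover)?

7

size-2^0 implicants → 00011(✓)  00101(✓)  00110(✓)  00111(✓)  01011(✓)  01100(✓)  01101(✓)  01110(✓)  01111(✓)  10001(✓)  10010  10101(✓)  10111(✓)  11011(✓)  11100(✓)  11111(✓)
size-2^1 implicants → -0101(✓)  -0111(✓)  -1011(✓)  -1100  -1111(✓)  0-011(✓)  0-101(✓)  0-110(✓)  0-111(✓)  00-11(✓)  001-1(✓)  0011-(✓)  01-11(✓)  011-0(✓)  011-1(✓)  0110-(✓)  0111-(✓)  1-111(✓)  10-01  101-1(✓)  11-11(✓)
size-2^2 implicants → --111  -01-1  -1-11  0--11  0-1-1  0-11-  011--
Unchecked terms (primes): --111, -01-1, -1-11, -1100, 0--11, 0-1-1, 0-11-, 011--, 10-01, 10010
Minterm coverage:
  m3 ⊆ 0--11 [E]
  m5 ⊆ -01-1,0-1-1
  m6 ⊆ 0-11- [E]
  m7 ⊆ --111,-01-1,0--11,0-1-1,0-11-
  m11 ⊆ -1-11,0--11
  m12 ⊆ -1100,011--
  m13 ⊆ 0-1-1,011--
  m14 ⊆ 0-11-,011--
  m15 ⊆ --111,-1-11,0--11,0-1-1,0-11-,011--
  m17 ⊆ 10-01 [E]
  m18 ⊆ 10010 [E]
  m21 ⊆ -01-1,10-01
  m23 ⊆ --111,-01-1
  m28 ⊆ -1100 [E]
E = {-1100, 0--11, 0-11-, 10-01, 10010}
Petrick residual → --111, 0-1-1
Cover = cde + bcd'e' + a'de + a'ce + a'cd + ab'd'e + ab'c'de'  |cover|=7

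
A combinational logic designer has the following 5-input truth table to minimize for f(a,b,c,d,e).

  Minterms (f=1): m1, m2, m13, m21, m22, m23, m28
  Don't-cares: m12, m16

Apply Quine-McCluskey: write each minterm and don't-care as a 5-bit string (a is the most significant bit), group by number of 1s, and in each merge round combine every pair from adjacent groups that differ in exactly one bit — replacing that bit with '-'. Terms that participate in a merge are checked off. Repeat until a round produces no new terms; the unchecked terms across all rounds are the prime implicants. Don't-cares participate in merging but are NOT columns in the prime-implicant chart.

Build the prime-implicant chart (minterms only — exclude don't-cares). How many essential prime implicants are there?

6

Round 0: 00001 00010 01100✓ 01101✓ 10000 10101✓ 10110✓ 10111✓ 11100✓
Round 1: -1100 0110- 101-1 1011-
PIs = {-1100, 00001, 00010, 0110-, 10000, 101-1, 1011-}
Coverage chart:
  m1: 00001 ←essential
  m2: 00010 ←essential
  m13: 0110- ←essential
  m21: 101-1 ←essential
  m22: 1011- ←essential
  m23: 101-1,1011-
  m28: -1100 ←essential
Essential: -1100, 00001, 00010, 0110-, 101-1, 1011-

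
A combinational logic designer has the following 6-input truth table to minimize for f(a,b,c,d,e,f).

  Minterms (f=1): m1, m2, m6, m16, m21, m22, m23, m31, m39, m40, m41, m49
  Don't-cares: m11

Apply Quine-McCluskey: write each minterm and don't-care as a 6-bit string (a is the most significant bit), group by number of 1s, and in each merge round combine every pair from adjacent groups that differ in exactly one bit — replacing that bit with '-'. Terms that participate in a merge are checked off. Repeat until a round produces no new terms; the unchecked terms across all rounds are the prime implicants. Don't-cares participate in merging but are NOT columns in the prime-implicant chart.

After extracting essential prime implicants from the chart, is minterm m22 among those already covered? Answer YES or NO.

[col 0] 000001, 000010*, 000110*, 001011, 010000, 010101*, 010110*, 010111*, 011111*, 100111, 101000*, 101001*, 110001
[col 1] 0-0110, 000-10, 01-111, 0101-1, 01011-, 10100-
Prime implicants: 0-0110, 000-10, 000001, 001011, 01-111, 010000, 0101-1, 01011-, 100111, 10100-, 110001
PI chart (minterm → PIs covering it):
  1 | 000001  (sole → essential)
  2 | 000-10  (sole → essential)
  6 | 0-0110,000-10
  16 | 010000  (sole → essential)
  21 | 0101-1  (sole → essential)
  22 | 0-0110,01011-
  23 | 01-111,0101-1,01011-
  31 | 01-111  (sole → essential)
  39 | 100111  (sole → essential)
  40 | 10100-  (sole → essential)
  41 | 10100-  (sole → essential)
  49 | 110001  (sole → essential)
Essential prime implicants: 000-10, 000001, 01-111, 010000, 0101-1, 100111, 10100-, 110001

NO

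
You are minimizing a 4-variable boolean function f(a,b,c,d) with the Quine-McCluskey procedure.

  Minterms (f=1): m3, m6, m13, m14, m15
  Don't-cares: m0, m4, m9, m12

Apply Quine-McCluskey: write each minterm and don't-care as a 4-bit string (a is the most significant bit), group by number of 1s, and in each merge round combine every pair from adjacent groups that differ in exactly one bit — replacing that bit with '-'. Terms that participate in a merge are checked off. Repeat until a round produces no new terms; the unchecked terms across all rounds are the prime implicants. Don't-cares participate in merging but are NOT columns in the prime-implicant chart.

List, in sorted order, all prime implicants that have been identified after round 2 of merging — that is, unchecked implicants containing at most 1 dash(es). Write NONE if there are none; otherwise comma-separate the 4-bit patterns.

0-00, 0011, 1-01

Round 0: 0000✓ 0011 0100✓ 0110✓ 1001✓ 1100✓ 1101✓ 1110✓ 1111✓
Round 1: -100✓ -110✓ 0-00 01-0✓ 1-01 11-0✓ 11-1✓ 110-✓ 111-✓
Round 2: -1-0 11--
PIs = {-1-0, 0-00, 0011, 1-01, 11--}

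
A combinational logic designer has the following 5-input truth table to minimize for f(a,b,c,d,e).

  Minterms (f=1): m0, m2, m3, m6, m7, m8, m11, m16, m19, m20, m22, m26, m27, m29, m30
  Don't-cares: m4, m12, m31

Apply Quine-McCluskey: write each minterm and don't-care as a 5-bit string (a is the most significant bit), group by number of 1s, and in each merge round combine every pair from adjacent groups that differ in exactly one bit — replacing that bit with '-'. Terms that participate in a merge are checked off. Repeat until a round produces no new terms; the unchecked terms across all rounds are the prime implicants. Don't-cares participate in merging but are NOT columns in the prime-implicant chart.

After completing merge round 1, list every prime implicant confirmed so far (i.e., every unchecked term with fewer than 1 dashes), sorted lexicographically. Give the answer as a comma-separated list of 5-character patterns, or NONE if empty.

[col 0] 00000*, 00010*, 00011*, 00100*, 00110*, 00111*, 01000*, 01011*, 01100*, 10000*, 10011*, 10100*, 10110*, 11010*, 11011*, 11101*, 11110*, 11111*
[col 1] -0000*, -0011*, -0100*, -0110*, -1011*, 0-000*, 0-011*, 0-100*, 00-00*, 00-10*, 00-11*, 000-0*, 0001-*, 001-0*, 0011-*, 01-00*, 1-011*, 1-110, 10-00*, 101-0*, 11-10*, 11-11*, 1101-*, 111-1, 1111-*
[col 2] --011, -0-00, -01-0, 0--00, 00--0, 00-1-, 11-1-
Prime implicants: --011, -0-00, -01-0, 0--00, 00--0, 00-1-, 1-110, 11-1-, 111-1

NONE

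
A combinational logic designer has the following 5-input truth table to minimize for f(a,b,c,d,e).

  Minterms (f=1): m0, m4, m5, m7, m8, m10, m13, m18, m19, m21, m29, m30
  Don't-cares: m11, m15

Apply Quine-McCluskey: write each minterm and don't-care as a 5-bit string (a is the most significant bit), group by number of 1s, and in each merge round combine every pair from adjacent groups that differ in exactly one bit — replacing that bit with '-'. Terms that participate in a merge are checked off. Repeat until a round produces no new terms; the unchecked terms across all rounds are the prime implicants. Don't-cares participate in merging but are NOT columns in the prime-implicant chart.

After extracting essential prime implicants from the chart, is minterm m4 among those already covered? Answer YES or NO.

NO

Round 0: 00000✓ 00100✓ 00101✓ 00111✓ 01000✓ 01010✓ 01011✓ 01101✓ 01111✓ 10010✓ 10011✓ 10101✓ 11101✓ 11110
Round 1: -0101✓ -1101✓ 0-000 0-101✓ 0-111✓ 00-00 001-1✓ 0010- 01-11 010-0 0101- 011-1✓ 1-101✓ 1001-
Round 2: --101 0-1-1
PIs = {--101, 0-000, 0-1-1, 00-00, 0010-, 01-11, 010-0, 0101-, 1001-, 11110}
Coverage chart:
  m0: 0-000,00-00
  m4: 00-00,0010-
  m5: --101,0-1-1,0010-
  m7: 0-1-1 ←essential
  m8: 0-000,010-0
  m10: 010-0,0101-
  m13: --101,0-1-1
  m18: 1001- ←essential
  m19: 1001- ←essential
  m21: --101 ←essential
  m29: --101 ←essential
  m30: 11110 ←essential
Essential: --101, 0-1-1, 1001-, 11110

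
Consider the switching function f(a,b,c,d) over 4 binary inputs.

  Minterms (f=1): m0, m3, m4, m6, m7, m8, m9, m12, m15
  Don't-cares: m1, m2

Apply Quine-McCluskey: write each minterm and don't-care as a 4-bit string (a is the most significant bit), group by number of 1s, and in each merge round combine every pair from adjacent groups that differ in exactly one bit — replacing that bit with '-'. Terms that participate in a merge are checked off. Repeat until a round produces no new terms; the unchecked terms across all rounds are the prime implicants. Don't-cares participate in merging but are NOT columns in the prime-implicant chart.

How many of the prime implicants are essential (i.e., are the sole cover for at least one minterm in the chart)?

Round 0: 0000✓ 0001✓ 0010✓ 0011✓ 0100✓ 0110✓ 0111✓ 1000✓ 1001✓ 1100✓ 1111✓
Round 1: -000✓ -001✓ -100✓ -111 0-00✓ 0-10✓ 0-11✓ 00-0✓ 00-1✓ 000-✓ 001-✓ 01-0✓ 011-✓ 1-00✓ 100-✓
Round 2: --00 -00- 0--0 0-1- 00--
PIs = {--00, -00-, -111, 0--0, 0-1-, 00--}
Coverage chart:
  m0: --00,-00-,0--0,00--
  m3: 0-1-,00--
  m4: --00,0--0
  m6: 0--0,0-1-
  m7: -111,0-1-
  m8: --00,-00-
  m9: -00- ←essential
  m12: --00 ←essential
  m15: -111 ←essential
Essential: --00, -00-, -111

3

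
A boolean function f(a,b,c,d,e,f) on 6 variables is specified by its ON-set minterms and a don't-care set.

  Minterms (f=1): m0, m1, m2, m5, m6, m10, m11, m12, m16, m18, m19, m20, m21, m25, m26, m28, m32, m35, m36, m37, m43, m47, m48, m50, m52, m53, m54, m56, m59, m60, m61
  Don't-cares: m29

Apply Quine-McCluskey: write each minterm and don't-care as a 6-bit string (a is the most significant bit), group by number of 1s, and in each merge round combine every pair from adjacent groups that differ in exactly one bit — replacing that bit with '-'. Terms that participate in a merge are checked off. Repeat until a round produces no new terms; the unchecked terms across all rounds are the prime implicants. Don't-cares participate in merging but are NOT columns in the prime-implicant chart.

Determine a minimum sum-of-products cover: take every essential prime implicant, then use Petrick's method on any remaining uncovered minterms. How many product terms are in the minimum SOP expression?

Round 0: 000000✓ 000001✓ 000010✓ 000101✓ 000110✓ 001010✓ 001011✓ 001100✓ 010000✓ 010010✓ 010011✓ 010100✓ 010101✓ 011001✓ 011010✓ 011100✓ 011101✓ 100000✓ 100011✓ 100100✓ 100101✓ 101011✓ 101111✓ 110000✓ 110010✓ 110100✓ 110101✓ 110110✓ 111000✓ 111011✓ 111100✓ 111101✓
Round 1: -00000✓ -00101✓ -01011 -10000✓ -10010✓ -10100✓ -10101✓ -11100✓ -11101✓ 0-0000✓ 0-0010✓ 0-0101✓ 0-1010✓ 0-1100 00-010✓ 000-01 000-10 0000-0✓ 00000- 00101- 01-010✓ 01-100✓ 01-101✓ 010-00✓ 0100-0✓ 01001- 01010-✓ 011-01 01110-✓ 1-0000✓ 1-0100✓ 1-0101✓ 1-1011 10-011 100-00✓ 10010-✓ 101-11 11-000✓ 11-100✓ 11-101✓ 110-00✓ 110-10✓ 1100-0✓ 1101-0✓ 11010-✓ 111-00✓ 11110-✓
Round 2: --0000 --0101 -1-100✓ -1-101✓ -10-00 -100-0 -1010-✓ -1110-✓ 0--010 0-00-0 01-10-✓ 1-0-00 1-010- 11--00 11-10-✓ 110--0
Round 3: -1-10-
PIs = {--0000, --0101, -01011, -1-10-, -10-00, -100-0, 0--010, 0-00-0, 0-1100, 000-01, 000-10, 00000-, 00101-, 01001-, 011-01, 1-0-00, 1-010-, 1-1011, 10-011, 101-11, 11--00, 110--0}
Coverage chart:
  m0: --0000,0-00-0,00000-
  m1: 000-01,00000-
  m2: 0--010,0-00-0,000-10
  m5: --0101,000-01
  m6: 000-10 ←essential
  m10: 0--010,00101-
  m11: -01011,00101-
  m12: 0-1100 ←essential
  m16: --0000,-10-00,-100-0,0-00-0
  m18: -100-0,0--010,0-00-0,01001-
  m19: 01001- ←essential
  m20: -1-10-,-10-00
  m21: --0101,-1-10-
  m25: 011-01 ←essential
  m26: 0--010 ←essential
  m28: -1-10-,0-1100
  m32: --0000,1-0-00
  m35: 10-011 ←essential
  m36: 1-0-00,1-010-
  m37: --0101,1-010-
  m43: -01011,1-1011,10-011,101-11
  m47: 101-11 ←essential
  m48: --0000,-10-00,-100-0,1-0-00,11--00,110--0
  m50: -100-0,110--0
  m52: -1-10-,-10-00,1-0-00,1-010-,11--00,110--0
  m53: --0101,-1-10-,1-010-
  m54: 110--0 ←essential
  m56: 11--00 ←essential
  m59: 1-1011 ←essential
  m60: -1-10-,11--00
  m61: -1-10- ←essential
Essential: -1-10-, 0--010, 0-1100, 000-10, 01001-, 011-01, 1-1011, 10-011, 101-11, 11--00, 110--0
Petrick residual → --0000, -01011, 000-01, 1-010-
Min cover (15 terms): c'd'e'f' + b'cd'ef + bde' + a'd'ef' + a'cde'f' + a'b'c'e'f + a'b'c'ef' + a'bc'd'e + a'bce'f + ac'de' + acd'ef + ab'd'ef + ab'cef + abe'f' + abc'f'

15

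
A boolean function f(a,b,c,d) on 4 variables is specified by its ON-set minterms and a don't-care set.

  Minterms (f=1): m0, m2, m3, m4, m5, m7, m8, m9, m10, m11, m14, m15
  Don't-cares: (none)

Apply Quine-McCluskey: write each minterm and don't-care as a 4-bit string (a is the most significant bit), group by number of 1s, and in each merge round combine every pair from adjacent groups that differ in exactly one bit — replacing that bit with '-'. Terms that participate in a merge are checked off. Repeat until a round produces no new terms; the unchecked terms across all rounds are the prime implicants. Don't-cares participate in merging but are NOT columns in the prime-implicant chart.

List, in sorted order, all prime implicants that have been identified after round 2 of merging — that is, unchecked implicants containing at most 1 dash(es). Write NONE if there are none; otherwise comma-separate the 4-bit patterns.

[col 0] 0000*, 0010*, 0011*, 0100*, 0101*, 0111*, 1000*, 1001*, 1010*, 1011*, 1110*, 1111*
[col 1] -000*, -010*, -011*, -111*, 0-00, 0-11*, 00-0*, 001-*, 01-1, 010-, 1-10*, 1-11*, 10-0*, 10-1*, 100-*, 101-*, 111-*
[col 2] --11, -0-0, -01-, 1-1-, 10--
Prime implicants: --11, -0-0, -01-, 0-00, 01-1, 010-, 1-1-, 10--

0-00, 01-1, 010-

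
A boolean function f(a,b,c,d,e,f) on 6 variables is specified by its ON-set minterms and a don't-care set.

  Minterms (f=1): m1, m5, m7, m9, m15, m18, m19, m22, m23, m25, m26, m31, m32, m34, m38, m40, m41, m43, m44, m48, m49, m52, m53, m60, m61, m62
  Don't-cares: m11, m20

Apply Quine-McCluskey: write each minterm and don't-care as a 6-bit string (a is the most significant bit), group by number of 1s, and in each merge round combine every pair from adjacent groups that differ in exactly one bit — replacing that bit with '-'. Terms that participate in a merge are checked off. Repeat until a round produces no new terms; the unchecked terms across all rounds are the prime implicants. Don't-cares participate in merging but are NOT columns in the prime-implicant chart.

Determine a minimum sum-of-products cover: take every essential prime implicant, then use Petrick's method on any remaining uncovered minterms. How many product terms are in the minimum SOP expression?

12

Round 0: 000001✓ 000101✓ 000111✓ 001001✓ 001011✓ 001111✓ 010010✓ 010011✓ 010100✓ 010110✓ 010111✓ 011001✓ 011010✓ 011111✓ 100000✓ 100010✓ 100110✓ 101000✓ 101001✓ 101011✓ 101100✓ 110000✓ 110001✓ 110100✓ 110101✓ 111100✓ 111101✓ 111110✓
Round 1: -01001✓ -01011✓ -10100 0-0111✓ 0-1001 0-1111✓ 00-001 00-111✓ 000-01 0001-1 001-11 0010-1✓ 01-010 01-111✓ 010-10✓ 010-11✓ 01001-✓ 0101-0 01011-✓ 1-0000 1-1100 10-000 100-10 1000-0 101-00 1010-1✓ 10100- 11-100✓ 11-101✓ 110-00✓ 110-01✓ 11000-✓ 11010-✓ 1111-0 11110-✓
Round 2: -010-1 0--111 010-1- 11-10- 110-0-
PIs = {-010-1, -10100, 0--111, 0-1001, 00-001, 000-01, 0001-1, 001-11, 01-010, 010-1-, 0101-0, 1-0000, 1-1100, 10-000, 100-10, 1000-0, 101-00, 10100-, 11-10-, 110-0-, 1111-0}
Coverage chart:
  m1: 00-001,000-01
  m5: 000-01,0001-1
  m7: 0--111,0001-1
  m9: -010-1,0-1001,00-001
  m15: 0--111,001-11
  m18: 01-010,010-1-
  m19: 010-1- ←essential
  m22: 010-1-,0101-0
  m23: 0--111,010-1-
  m25: 0-1001 ←essential
  m26: 01-010 ←essential
  m31: 0--111 ←essential
  m32: 1-0000,10-000,1000-0
  m34: 100-10,1000-0
  m38: 100-10 ←essential
  m40: 10-000,101-00,10100-
  m41: -010-1,10100-
  m43: -010-1 ←essential
  m44: 1-1100,101-00
  m48: 1-0000,110-0-
  m49: 110-0- ←essential
  m52: -10100,11-10-,110-0-
  m53: 11-10-,110-0-
  m60: 1-1100,11-10-,1111-0
  m61: 11-10- ←essential
  m62: 1111-0 ←essential
Essential: -010-1, 0--111, 0-1001, 01-010, 010-1-, 100-10, 11-10-, 110-0-, 1111-0
Petrick residual → 000-01, 1-0000, 101-00
Min cover (12 terms): b'cd'f + a'def + a'cd'e'f + a'b'c'e'f + a'bd'ef' + a'bc'e + ac'd'e'f' + ab'c'ef' + ab'ce'f' + abde' + abc'e' + abcdf'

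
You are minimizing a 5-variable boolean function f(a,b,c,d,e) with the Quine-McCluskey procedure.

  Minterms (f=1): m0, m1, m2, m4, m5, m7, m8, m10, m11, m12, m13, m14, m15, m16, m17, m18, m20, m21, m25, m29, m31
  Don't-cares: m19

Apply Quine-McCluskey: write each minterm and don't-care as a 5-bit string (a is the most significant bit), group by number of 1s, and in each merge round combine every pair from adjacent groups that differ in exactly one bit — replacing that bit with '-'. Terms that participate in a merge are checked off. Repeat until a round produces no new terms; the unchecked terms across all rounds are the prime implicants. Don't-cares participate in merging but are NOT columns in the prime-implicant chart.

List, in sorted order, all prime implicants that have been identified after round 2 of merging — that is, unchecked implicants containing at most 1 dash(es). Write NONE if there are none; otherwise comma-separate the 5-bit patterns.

Round 0: 00000✓ 00001✓ 00010✓ 00100✓ 00101✓ 00111✓ 01000✓ 01010✓ 01011✓ 01100✓ 01101✓ 01110✓ 01111✓ 10000✓ 10001✓ 10010✓ 10011✓ 10100✓ 10101✓ 11001✓ 11101✓ 11111✓
Round 1: -0000✓ -0001✓ -0010✓ -0100✓ -0101✓ -1101✓ -1111✓ 0-000✓ 0-010✓ 0-100✓ 0-101✓ 0-111✓ 00-00✓ 00-01✓ 000-0✓ 0000-✓ 001-1✓ 0010-✓ 01-00✓ 01-10✓ 01-11✓ 010-0✓ 0101-✓ 011-0✓ 011-1✓ 0110-✓ 0111-✓ 1-001✓ 1-101✓ 10-00✓ 10-01✓ 100-0✓ 100-1✓ 1000-✓ 1001-✓ 1010-✓ 11-01✓ 111-1✓
Round 2: --101 -0-00✓ -0-01✓ -00-0 -000-✓ -010-✓ -11-1 0--00 0-0-0 0-1-1 0-10- 00-0-✓ 01--0 01-1- 011-- 1--01 10-0-✓ 100--
Round 3: -0-0-
PIs = {--101, -0-0-, -00-0, -11-1, 0--00, 0-0-0, 0-1-1, 0-10-, 01--0, 01-1-, 011--, 1--01, 100--}

NONE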